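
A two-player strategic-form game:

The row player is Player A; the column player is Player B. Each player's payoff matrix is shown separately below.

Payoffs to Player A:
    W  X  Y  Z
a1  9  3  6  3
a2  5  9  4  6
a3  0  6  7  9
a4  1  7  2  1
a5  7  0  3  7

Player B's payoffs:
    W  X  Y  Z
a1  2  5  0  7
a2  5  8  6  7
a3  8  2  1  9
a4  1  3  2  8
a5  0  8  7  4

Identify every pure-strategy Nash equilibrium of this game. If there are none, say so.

Pure-strategy Nash equilibria: (a2, X); (a3, Z)

Player A against W: payoffs 9, 5, 0, 1, 7 → best response a1.
Player A against X: payoffs 3, 9, 6, 7, 0 → best response a2.
Player A against Y: payoffs 6, 4, 7, 2, 3 → best response a3.
Player A against Z: payoffs 3, 6, 9, 1, 7 → best response a3.
Player B against a1: payoffs 2, 5, 0, 7 → best response Z.
Player B against a2: payoffs 5, 8, 6, 7 → best response X.
Player B against a3: payoffs 8, 2, 1, 9 → best response Z.
Player B against a4: payoffs 1, 3, 2, 8 → best response Z.
Player B against a5: payoffs 0, 8, 7, 4 → best response X.
Mutual best responses: (a2, X); (a3, Z).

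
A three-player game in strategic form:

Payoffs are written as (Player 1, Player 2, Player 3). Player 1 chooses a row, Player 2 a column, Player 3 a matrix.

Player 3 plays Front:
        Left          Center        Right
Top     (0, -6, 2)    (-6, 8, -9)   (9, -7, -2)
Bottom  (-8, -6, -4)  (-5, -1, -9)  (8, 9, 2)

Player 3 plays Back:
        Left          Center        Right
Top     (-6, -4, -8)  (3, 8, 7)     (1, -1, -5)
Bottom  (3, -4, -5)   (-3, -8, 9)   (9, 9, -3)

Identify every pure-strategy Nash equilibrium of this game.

(Top, Left, Front): Player 2 can switch to Center (-6 → 8). Not NE.
(Top, Left, Back): Player 1 can switch to Bottom (-6 → 3). Not NE.
(Top, Center, Front): Player 1 can switch to Bottom (-6 → -5). Not NE.
(Top, Center, Back): Player 1 gets 3, best alternative -3; Player 2 gets 8, best alternative -1; Player 3 gets 7, best alternative -9. No profitable deviation — NE.
(Top, Right, Front): Player 2 can switch to Left (-7 → -6). Not NE.
(Top, Right, Back): Player 1 can switch to Bottom (1 → 9). Not NE.
(Bottom, Left, Front): Player 1 can switch to Top (-8 → 0). Not NE.
(The remaining 5 profiles each have a profitable deviation by the same check.)

(Top, Center, Back)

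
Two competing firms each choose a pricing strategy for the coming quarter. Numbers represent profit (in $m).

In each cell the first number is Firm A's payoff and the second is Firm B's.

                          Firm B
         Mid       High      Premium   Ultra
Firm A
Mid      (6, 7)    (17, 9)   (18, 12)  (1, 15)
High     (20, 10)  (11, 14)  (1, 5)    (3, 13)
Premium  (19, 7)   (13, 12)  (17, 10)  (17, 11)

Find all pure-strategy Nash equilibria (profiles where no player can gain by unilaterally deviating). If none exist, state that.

This game has no pure Nash equilibrium.

(Mid, Mid): Firm A can switch to High (6 → 20). Not NE.
(Mid, High): Firm B can switch to Premium (9 → 12). Not NE.
(Mid, Premium): Firm B can switch to Ultra (12 → 15). Not NE.
(Mid, Ultra): Firm A can switch to High (1 → 3). Not NE.
(High, Mid): Firm B can switch to High (10 → 14). Not NE.
(High, High): Firm A can switch to Mid (11 → 17). Not NE.
(High, Premium): Firm A can switch to Mid (1 → 18). Not NE.
(High, Ultra): Firm A can switch to Premium (3 → 17). Not NE.
(The remaining 4 profiles each have a profitable deviation by the same check.)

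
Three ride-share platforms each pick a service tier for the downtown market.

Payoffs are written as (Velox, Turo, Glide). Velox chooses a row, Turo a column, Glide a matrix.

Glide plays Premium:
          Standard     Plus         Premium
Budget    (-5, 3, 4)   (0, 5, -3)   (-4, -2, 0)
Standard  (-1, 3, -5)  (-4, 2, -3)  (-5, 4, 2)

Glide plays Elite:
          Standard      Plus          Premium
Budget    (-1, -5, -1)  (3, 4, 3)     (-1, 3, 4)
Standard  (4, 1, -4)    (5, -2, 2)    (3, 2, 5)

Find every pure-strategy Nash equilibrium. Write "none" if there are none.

Velox against (Standard, Premium): payoffs -5, -1 → best response Standard.
Velox against (Standard, Elite): payoffs -1, 4 → best response Standard.
Velox against (Plus, Premium): payoffs 0, -4 → best response Budget.
Velox against (Plus, Elite): payoffs 3, 5 → best response Standard.
Velox against (Premium, Premium): payoffs -4, -5 → best response Budget.
Velox against (Premium, Elite): payoffs -1, 3 → best response Standard.
Turo against (Budget, Premium): payoffs 3, 5, -2 → best response Plus.
Turo against (Budget, Elite): payoffs -5, 4, 3 → best response Plus.
Turo against (Standard, Premium): payoffs 3, 2, 4 → best response Premium.
Turo against (Standard, Elite): payoffs 1, -2, 2 → best response Premium.
Glide against (Budget, Standard): payoffs 4, -1 → best response Premium.
Glide against (Budget, Plus): payoffs -3, 3 → best response Elite.
Glide against (Budget, Premium): payoffs 0, 4 → best response Elite.
Glide against (Standard, Standard): payoffs -5, -4 → best response Elite.
Glide against (Standard, Plus): payoffs -3, 2 → best response Elite.
Glide against (Standard, Premium): payoffs 2, 5 → best response Elite.
Mutual best responses: (Standard, Premium, Elite).

(Standard, Premium, Elite)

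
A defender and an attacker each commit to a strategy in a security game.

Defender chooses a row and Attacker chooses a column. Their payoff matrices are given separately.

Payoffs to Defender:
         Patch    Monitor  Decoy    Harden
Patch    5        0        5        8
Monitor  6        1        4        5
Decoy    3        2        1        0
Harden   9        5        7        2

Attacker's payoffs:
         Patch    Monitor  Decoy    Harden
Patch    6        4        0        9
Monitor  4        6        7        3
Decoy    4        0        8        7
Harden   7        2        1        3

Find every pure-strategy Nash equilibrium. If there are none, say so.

For each strategy profile, look for a profitable unilateral deviation.
(Patch, Patch): Defender can switch to Monitor (5 → 6). Not NE.
(Patch, Monitor): Defender can switch to Monitor (0 → 1). Not NE.
(Patch, Decoy): Defender can switch to Harden (5 → 7). Not NE.
(Patch, Harden): Defender gets 8, best alternative 5; Attacker gets 9, best alternative 6. No profitable deviation — NE.
(Monitor, Patch): Defender can switch to Harden (6 → 9). Not NE.
(Monitor, Monitor): Defender can switch to Decoy (1 → 2). Not NE.
(Monitor, Decoy): Defender can switch to Patch (4 → 5). Not NE.
(Monitor, Harden): Defender can switch to Patch (5 → 8). Not NE.
(Decoy, Patch): Defender can switch to Patch (3 → 5). Not NE.
(Decoy, Monitor): Defender can switch to Harden (2 → 5). Not NE.
(Decoy, Decoy): Defender can switch to Patch (1 → 5). Not NE.
(Decoy, Harden): Defender can switch to Patch (0 → 8). Not NE.
(Harden, Patch): Defender gets 9, best alternative 6; Attacker gets 7, best alternative 3. No profitable deviation — NE.
(Harden, Monitor): Attacker can switch to Patch (2 → 7). Not NE.
(The remaining 2 profiles each have a profitable deviation by the same check.)

The pure Nash equilibria are (Patch, Harden), (Harden, Patch).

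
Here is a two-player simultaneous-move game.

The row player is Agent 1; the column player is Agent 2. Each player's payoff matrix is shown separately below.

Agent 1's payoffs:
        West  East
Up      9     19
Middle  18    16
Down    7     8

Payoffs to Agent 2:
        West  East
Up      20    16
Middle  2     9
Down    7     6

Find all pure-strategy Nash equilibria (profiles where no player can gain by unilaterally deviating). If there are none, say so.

Agent 1 against West: payoffs 9, 18, 7 → best response Middle.
Agent 1 against East: payoffs 19, 16, 8 → best response Up.
Agent 2 against Up: payoffs 20, 16 → best response West.
Agent 2 against Middle: payoffs 2, 9 → best response East.
Agent 2 against Down: payoffs 7, 6 → best response West.
No profile is a mutual best response for all players.

There is no pure-strategy Nash equilibrium.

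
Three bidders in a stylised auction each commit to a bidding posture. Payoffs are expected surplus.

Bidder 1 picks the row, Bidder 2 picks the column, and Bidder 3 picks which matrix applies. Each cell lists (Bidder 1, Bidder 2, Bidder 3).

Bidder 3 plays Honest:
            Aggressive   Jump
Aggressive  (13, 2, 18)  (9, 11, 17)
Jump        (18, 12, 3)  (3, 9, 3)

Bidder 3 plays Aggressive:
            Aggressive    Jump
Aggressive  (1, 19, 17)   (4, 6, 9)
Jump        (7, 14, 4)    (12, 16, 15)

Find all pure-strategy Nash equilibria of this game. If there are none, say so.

Bidder 1 against (Aggressive, Honest): payoffs 13, 18 → best response Jump.
Bidder 1 against (Aggressive, Aggressive): payoffs 1, 7 → best response Jump.
Bidder 1 against (Jump, Honest): payoffs 9, 3 → best response Aggressive.
Bidder 1 against (Jump, Aggressive): payoffs 4, 12 → best response Jump.
Bidder 2 against (Aggressive, Honest): payoffs 2, 11 → best response Jump.
Bidder 2 against (Aggressive, Aggressive): payoffs 19, 6 → best response Aggressive.
Bidder 2 against (Jump, Honest): payoffs 12, 9 → best response Aggressive.
Bidder 2 against (Jump, Aggressive): payoffs 14, 16 → best response Jump.
Bidder 3 against (Aggressive, Aggressive): payoffs 18, 17 → best response Honest.
Bidder 3 against (Aggressive, Jump): payoffs 17, 9 → best response Honest.
Bidder 3 against (Jump, Aggressive): payoffs 3, 4 → best response Aggressive.
Bidder 3 against (Jump, Jump): payoffs 3, 15 → best response Aggressive.
Mutual best responses: (Aggressive, Jump, Honest); (Jump, Jump, Aggressive).

(Aggressive, Jump, Honest); (Jump, Jump, Aggressive)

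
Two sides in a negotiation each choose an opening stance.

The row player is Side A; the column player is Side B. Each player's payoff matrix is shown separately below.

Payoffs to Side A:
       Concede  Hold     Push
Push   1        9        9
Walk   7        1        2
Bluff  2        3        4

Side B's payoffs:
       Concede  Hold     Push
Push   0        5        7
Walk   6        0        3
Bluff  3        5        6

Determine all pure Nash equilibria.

Side A against Concede: payoffs 1, 7, 2 → best response Walk.
Side A against Hold: payoffs 9, 1, 3 → best response Push.
Side A against Push: payoffs 9, 2, 4 → best response Push.
Side B against Push: payoffs 0, 5, 7 → best response Push.
Side B against Walk: payoffs 6, 0, 3 → best response Concede.
Side B against Bluff: payoffs 3, 5, 6 → best response Push.
Mutual best responses: (Push, Push); (Walk, Concede).

The pure Nash equilibria are (Push, Push) and (Walk, Concede).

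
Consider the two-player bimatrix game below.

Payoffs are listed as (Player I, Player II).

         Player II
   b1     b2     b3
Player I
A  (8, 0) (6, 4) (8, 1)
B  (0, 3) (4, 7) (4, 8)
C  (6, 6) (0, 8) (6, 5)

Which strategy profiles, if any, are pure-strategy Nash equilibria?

For each player, find the best response to each opponent profile; mutual best responses are the pure NE.
Player I against b1: payoffs 8, 0, 6 → best response A.
Player I against b2: payoffs 6, 4, 0 → best response A.
Player I against b3: payoffs 8, 4, 6 → best response A.
Player II against A: payoffs 0, 4, 1 → best response b2.
Player II against B: payoffs 3, 7, 8 → best response b3.
Player II against C: payoffs 6, 8, 5 → best response b2.
Mutual best responses: (A, b2).

(A, b2)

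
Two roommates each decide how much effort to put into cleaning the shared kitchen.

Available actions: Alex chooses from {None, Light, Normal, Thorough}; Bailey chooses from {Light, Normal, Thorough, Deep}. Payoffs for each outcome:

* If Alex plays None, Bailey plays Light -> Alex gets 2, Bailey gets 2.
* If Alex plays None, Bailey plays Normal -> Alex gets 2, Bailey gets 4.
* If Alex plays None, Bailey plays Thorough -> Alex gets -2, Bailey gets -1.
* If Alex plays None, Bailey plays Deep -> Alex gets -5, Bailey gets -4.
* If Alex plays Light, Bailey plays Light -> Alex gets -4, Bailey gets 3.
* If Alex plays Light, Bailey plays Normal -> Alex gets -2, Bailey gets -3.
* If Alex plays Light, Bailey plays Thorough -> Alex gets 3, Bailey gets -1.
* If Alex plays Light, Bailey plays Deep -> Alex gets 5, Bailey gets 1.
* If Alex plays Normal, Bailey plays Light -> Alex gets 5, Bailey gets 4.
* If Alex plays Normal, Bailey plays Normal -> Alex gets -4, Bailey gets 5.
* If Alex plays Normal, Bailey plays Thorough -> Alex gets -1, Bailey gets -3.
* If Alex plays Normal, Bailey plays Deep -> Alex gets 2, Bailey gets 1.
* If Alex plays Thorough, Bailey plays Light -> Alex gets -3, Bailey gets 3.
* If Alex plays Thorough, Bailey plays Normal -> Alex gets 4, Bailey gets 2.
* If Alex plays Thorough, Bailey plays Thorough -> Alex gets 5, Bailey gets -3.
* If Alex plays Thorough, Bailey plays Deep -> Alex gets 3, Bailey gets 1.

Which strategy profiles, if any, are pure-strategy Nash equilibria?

Alex against Light: payoffs 2, -4, 5, -3 → best response Normal.
Alex against Normal: payoffs 2, -2, -4, 4 → best response Thorough.
Alex against Thorough: payoffs -2, 3, -1, 5 → best response Thorough.
Alex against Deep: payoffs -5, 5, 2, 3 → best response Light.
Bailey against None: payoffs 2, 4, -1, -4 → best response Normal.
Bailey against Light: payoffs 3, -3, -1, 1 → best response Light.
Bailey against Normal: payoffs 4, 5, -3, 1 → best response Normal.
Bailey against Thorough: payoffs 3, 2, -3, 1 → best response Light.
No profile is a mutual best response for all players.

There is no pure-strategy Nash equilibrium.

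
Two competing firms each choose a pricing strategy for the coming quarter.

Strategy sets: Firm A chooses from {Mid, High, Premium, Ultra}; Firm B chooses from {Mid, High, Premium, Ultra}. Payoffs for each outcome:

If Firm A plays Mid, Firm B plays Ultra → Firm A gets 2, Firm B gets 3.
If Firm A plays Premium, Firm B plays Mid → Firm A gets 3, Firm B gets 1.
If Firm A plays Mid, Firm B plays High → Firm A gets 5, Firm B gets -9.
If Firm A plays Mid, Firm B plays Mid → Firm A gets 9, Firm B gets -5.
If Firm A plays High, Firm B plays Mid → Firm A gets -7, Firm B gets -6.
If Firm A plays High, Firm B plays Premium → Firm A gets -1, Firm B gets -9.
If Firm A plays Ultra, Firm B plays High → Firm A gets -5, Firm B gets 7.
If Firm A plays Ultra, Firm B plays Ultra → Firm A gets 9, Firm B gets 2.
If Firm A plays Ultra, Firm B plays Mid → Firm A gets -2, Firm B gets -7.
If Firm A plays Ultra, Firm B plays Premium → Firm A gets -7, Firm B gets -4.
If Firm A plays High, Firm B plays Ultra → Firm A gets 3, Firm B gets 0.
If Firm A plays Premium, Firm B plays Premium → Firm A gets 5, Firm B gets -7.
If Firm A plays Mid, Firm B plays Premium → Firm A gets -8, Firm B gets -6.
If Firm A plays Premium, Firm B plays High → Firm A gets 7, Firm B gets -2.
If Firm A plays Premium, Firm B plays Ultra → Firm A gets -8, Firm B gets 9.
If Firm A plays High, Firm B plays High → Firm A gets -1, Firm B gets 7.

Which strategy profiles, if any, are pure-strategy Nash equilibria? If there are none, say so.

(Mid, Mid): Firm B can switch to Ultra (-5 → 3). Not NE.
(Mid, High): Firm A can switch to Premium (5 → 7). Not NE.
(Mid, Premium): Firm A can switch to High (-8 → -1). Not NE.
(Mid, Ultra): Firm A can switch to High (2 → 3). Not NE.
(High, Mid): Firm A can switch to Mid (-7 → 9). Not NE.
(High, High): Firm A can switch to Mid (-1 → 5). Not NE.
(High, Premium): Firm A can switch to Premium (-1 → 5). Not NE.
(High, Ultra): Firm A can switch to Ultra (3 → 9). Not NE.
(The remaining 8 profiles each have a profitable deviation by the same check.)

There is no pure-strategy Nash equilibrium.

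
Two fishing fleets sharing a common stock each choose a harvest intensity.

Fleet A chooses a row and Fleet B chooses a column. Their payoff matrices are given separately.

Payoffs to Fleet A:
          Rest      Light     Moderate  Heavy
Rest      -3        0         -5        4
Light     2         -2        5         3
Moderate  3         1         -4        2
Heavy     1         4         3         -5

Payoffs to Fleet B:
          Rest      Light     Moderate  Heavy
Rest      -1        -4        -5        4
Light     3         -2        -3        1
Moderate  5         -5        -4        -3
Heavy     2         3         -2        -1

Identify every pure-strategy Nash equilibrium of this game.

Mark each player's best response to every combination of opponents' strategies; a profile where every player is best-responding is a pure Nash equilibrium.
Fleet A against Rest: payoffs -3, 2, 3, 1 → best response Moderate.
Fleet A against Light: payoffs 0, -2, 1, 4 → best response Heavy.
Fleet A against Moderate: payoffs -5, 5, -4, 3 → best response Light.
Fleet A against Heavy: payoffs 4, 3, 2, -5 → best response Rest.
Fleet B against Rest: payoffs -1, -4, -5, 4 → best response Heavy.
Fleet B against Light: payoffs 3, -2, -3, 1 → best response Rest.
Fleet B against Moderate: payoffs 5, -5, -4, -3 → best response Rest.
Fleet B against Heavy: payoffs 2, 3, -2, -1 → best response Light.
Mutual best responses: (Rest, Heavy); (Moderate, Rest); (Heavy, Light).

(Rest, Heavy); (Moderate, Rest); (Heavy, Light)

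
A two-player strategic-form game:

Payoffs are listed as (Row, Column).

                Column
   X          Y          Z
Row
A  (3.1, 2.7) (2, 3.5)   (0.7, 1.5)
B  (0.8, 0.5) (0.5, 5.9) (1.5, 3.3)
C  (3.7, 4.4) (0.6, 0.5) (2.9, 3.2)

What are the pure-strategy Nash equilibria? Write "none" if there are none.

(A, Y) and (C, X)

Row against X: payoffs 3.1, 0.8, 3.7 → best response C.
Row against Y: payoffs 2, 0.5, 0.6 → best response A.
Row against Z: payoffs 0.7, 1.5, 2.9 → best response C.
Column against A: payoffs 2.7, 3.5, 1.5 → best response Y.
Column against B: payoffs 0.5, 5.9, 3.3 → best response Y.
Column against C: payoffs 4.4, 0.5, 3.2 → best response X.
Mutual best responses: (A, Y); (C, X).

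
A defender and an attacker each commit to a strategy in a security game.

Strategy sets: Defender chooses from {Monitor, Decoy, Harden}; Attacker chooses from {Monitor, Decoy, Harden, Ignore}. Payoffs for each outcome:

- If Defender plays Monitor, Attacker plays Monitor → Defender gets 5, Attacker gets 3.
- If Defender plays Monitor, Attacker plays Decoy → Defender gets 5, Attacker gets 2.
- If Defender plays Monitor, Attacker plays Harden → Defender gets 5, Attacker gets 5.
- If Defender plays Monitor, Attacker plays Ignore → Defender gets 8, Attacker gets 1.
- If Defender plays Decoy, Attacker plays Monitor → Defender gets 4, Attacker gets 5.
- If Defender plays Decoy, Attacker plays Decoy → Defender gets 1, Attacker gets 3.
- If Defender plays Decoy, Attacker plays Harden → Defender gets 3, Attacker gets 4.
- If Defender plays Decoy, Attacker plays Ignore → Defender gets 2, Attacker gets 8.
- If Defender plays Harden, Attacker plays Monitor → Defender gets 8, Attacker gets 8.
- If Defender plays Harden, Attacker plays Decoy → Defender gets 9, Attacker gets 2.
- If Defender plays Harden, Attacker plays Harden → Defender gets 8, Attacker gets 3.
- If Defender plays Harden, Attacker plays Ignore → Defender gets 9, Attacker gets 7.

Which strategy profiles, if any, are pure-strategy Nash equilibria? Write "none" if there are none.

(Harden, Monitor)

(Monitor, Monitor): Defender can switch to Harden (5 → 8). Not NE.
(Monitor, Decoy): Defender can switch to Harden (5 → 9). Not NE.
(Monitor, Harden): Defender can switch to Harden (5 → 8). Not NE.
(Monitor, Ignore): Defender can switch to Harden (8 → 9). Not NE.
(Decoy, Monitor): Defender can switch to Monitor (4 → 5). Not NE.
(Decoy, Decoy): Defender can switch to Monitor (1 → 5). Not NE.
(Decoy, Harden): Defender can switch to Monitor (3 → 5). Not NE.
(Decoy, Ignore): Defender can switch to Monitor (2 → 8). Not NE.
(Harden, Monitor): Defender gets 8, best alternative 5; Attacker gets 8, best alternative 7. No profitable deviation — NE.
(Harden, Decoy): Attacker can switch to Monitor (2 → 8). Not NE.
(Harden, Harden): Attacker can switch to Monitor (3 → 8). Not NE.
(Harden, Ignore): Attacker can switch to Monitor (7 → 8). Not NE.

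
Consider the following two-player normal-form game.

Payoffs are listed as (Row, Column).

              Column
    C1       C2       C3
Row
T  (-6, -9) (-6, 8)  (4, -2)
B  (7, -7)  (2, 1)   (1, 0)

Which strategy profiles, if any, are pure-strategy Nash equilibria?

(T, C1): Row can switch to B (-6 → 7). Not NE.
(T, C2): Row can switch to B (-6 → 2). Not NE.
(T, C3): Column can switch to C2 (-2 → 8). Not NE.
(B, C1): Column can switch to C2 (-7 → 1). Not NE.
(B, C2): Row gets 2, best alternative -6; Column gets 1, best alternative 0. No profitable deviation — NE.
(B, C3): Row can switch to T (1 → 4). Not NE.

Pure NE: (B, C2)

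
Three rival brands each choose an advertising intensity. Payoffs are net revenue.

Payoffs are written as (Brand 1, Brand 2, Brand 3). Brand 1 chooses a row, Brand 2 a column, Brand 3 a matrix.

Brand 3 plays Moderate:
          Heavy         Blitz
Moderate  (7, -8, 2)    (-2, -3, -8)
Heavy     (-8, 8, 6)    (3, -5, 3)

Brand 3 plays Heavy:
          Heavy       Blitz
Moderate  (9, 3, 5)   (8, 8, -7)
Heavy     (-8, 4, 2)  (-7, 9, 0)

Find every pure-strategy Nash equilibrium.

For each strategy profile, look for a profitable unilateral deviation.
(Moderate, Heavy, Moderate): Brand 2 can switch to Blitz (-8 → -3). Not NE.
(Moderate, Heavy, Heavy): Brand 2 can switch to Blitz (3 → 8). Not NE.
(Moderate, Blitz, Moderate): Brand 1 can switch to Heavy (-2 → 3). Not NE.
(Moderate, Blitz, Heavy): Brand 1 gets 8, best alternative -7; Brand 2 gets 8, best alternative 3; Brand 3 gets -7, best alternative -8. No profitable deviation — NE.
(Heavy, Heavy, Moderate): Brand 1 can switch to Moderate (-8 → 7). Not NE.
(Heavy, Heavy, Heavy): Brand 1 can switch to Moderate (-8 → 9). Not NE.
(Heavy, Blitz, Moderate): Brand 2 can switch to Heavy (-5 → 8). Not NE.
(The remaining 1 profile has a profitable deviation by the same check.)

The unique pure-strategy Nash equilibrium is (Moderate, Blitz, Heavy).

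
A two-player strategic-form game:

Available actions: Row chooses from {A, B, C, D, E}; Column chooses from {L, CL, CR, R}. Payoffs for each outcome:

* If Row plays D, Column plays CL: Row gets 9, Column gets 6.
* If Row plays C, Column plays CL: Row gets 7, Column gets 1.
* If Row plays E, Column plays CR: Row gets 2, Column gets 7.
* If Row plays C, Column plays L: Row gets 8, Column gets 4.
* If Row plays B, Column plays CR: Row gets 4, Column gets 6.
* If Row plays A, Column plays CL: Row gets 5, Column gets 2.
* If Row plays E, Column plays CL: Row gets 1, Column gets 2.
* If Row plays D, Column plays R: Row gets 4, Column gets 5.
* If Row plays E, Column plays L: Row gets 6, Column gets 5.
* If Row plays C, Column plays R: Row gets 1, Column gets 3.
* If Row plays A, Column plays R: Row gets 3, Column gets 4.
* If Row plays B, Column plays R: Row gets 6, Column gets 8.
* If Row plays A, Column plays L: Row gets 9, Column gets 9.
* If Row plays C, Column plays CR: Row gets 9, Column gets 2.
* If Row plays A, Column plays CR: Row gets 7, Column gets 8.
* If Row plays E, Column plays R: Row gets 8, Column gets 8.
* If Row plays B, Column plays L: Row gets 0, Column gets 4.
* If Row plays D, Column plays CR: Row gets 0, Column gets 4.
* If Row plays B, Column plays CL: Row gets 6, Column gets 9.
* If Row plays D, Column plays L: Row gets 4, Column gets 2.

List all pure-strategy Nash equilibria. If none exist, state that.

Pure-strategy Nash equilibria: (A, L); (D, CL); (E, R)

(A, L): Row gets 9, best alternative 8; Column gets 9, best alternative 8. No profitable deviation — NE.
(A, CL): Row can switch to B (5 → 6). Not NE.
(A, CR): Row can switch to C (7 → 9). Not NE.
(A, R): Row can switch to B (3 → 6). Not NE.
(B, L): Row can switch to A (0 → 9). Not NE.
(B, CL): Row can switch to C (6 → 7). Not NE.
(B, CR): Row can switch to A (4 → 7). Not NE.
(B, R): Row can switch to E (6 → 8). Not NE.
(C, L): Row can switch to A (8 → 9). Not NE.
(D, CL): Row gets 9, best alternative 7; Column gets 6, best alternative 5. No profitable deviation — NE.
(E, R): Row gets 8, best alternative 6; Column gets 8, best alternative 7. No profitable deviation — NE.
(The remaining 9 profiles each have a profitable deviation by the same check.)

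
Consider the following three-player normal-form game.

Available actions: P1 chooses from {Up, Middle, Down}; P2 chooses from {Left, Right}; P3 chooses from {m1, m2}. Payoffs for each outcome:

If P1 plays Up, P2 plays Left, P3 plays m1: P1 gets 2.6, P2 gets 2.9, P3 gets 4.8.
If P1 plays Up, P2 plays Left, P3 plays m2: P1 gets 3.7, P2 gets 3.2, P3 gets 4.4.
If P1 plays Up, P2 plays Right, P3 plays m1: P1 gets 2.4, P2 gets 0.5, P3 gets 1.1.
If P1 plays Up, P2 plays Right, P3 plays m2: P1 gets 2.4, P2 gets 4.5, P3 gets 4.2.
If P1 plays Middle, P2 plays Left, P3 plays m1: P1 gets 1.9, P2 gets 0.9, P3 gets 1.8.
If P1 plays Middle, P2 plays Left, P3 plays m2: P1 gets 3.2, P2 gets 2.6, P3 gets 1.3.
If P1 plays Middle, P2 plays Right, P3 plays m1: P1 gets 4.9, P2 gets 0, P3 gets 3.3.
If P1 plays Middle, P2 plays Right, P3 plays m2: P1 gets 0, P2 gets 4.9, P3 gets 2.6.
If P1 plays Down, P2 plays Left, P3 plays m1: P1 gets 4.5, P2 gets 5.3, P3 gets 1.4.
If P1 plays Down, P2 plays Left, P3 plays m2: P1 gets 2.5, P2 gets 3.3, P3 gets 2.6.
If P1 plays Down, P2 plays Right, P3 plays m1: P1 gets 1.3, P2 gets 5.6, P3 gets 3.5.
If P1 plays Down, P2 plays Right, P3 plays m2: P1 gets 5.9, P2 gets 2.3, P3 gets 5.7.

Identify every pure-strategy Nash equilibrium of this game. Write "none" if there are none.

none

(Up, Left, m1): P1 can switch to Down (2.6 → 4.5). Not NE.
(Up, Left, m2): P2 can switch to Right (3.2 → 4.5). Not NE.
(Up, Right, m1): P1 can switch to Middle (2.4 → 4.9). Not NE.
(Up, Right, m2): P1 can switch to Down (2.4 → 5.9). Not NE.
(Middle, Left, m1): P1 can switch to Up (1.9 → 2.6). Not NE.
(Middle, Left, m2): P1 can switch to Up (3.2 → 3.7). Not NE.
(The remaining 6 profiles each have a profitable deviation by the same check.)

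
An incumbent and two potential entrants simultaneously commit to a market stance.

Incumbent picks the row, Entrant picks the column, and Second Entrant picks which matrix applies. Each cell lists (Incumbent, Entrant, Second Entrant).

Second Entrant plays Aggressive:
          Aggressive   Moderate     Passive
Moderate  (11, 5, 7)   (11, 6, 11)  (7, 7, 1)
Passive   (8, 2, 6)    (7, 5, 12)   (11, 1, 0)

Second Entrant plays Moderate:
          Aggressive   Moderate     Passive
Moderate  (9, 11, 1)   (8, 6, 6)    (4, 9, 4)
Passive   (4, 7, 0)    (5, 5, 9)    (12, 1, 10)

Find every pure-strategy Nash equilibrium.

Incumbent against (Aggressive, Aggressive): payoffs 11, 8 → best response Moderate.
Incumbent against (Aggressive, Moderate): payoffs 9, 4 → best response Moderate.
Incumbent against (Moderate, Aggressive): payoffs 11, 7 → best response Moderate.
Incumbent against (Moderate, Moderate): payoffs 8, 5 → best response Moderate.
Incumbent against (Passive, Aggressive): payoffs 7, 11 → best response Passive.
Incumbent against (Passive, Moderate): payoffs 4, 12 → best response Passive.
Entrant against (Moderate, Aggressive): payoffs 5, 6, 7 → best response Passive.
Entrant against (Moderate, Moderate): payoffs 11, 6, 9 → best response Aggressive.
Entrant against (Passive, Aggressive): payoffs 2, 5, 1 → best response Moderate.
Entrant against (Passive, Moderate): payoffs 7, 5, 1 → best response Aggressive.
Second Entrant against (Moderate, Aggressive): payoffs 7, 1 → best response Aggressive.
Second Entrant against (Moderate, Moderate): payoffs 11, 6 → best response Aggressive.
Second Entrant against (Moderate, Passive): payoffs 1, 4 → best response Moderate.
Second Entrant against (Passive, Aggressive): payoffs 6, 0 → best response Aggressive.
Second Entrant against (Passive, Moderate): payoffs 12, 9 → best response Aggressive.
Second Entrant against (Passive, Passive): payoffs 0, 10 → best response Moderate.
No profile is a mutual best response for all players.

No pure-strategy Nash equilibrium.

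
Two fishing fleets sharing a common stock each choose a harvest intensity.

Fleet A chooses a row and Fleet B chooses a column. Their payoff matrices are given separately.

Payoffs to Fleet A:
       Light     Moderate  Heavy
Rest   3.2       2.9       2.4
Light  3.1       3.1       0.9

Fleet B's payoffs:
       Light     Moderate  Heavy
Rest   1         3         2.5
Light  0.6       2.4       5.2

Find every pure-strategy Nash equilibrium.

none

Mark each player's best response to every combination of opponents' strategies; a profile where every player is best-responding is a pure Nash equilibrium.
Fleet A against Light: payoffs 3.2, 3.1 → best response Rest.
Fleet A against Moderate: payoffs 2.9, 3.1 → best response Light.
Fleet A against Heavy: payoffs 2.4, 0.9 → best response Rest.
Fleet B against Rest: payoffs 1, 3, 2.5 → best response Moderate.
Fleet B against Light: payoffs 0.6, 2.4, 5.2 → best response Heavy.
No profile is a mutual best response for all players.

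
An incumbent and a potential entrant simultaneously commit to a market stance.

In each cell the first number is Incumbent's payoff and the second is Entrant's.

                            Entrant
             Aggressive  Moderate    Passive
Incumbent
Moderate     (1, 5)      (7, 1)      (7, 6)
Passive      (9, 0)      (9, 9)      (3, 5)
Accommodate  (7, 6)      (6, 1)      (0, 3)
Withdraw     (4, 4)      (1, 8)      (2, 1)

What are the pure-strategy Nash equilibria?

(Moderate, Aggressive): Incumbent can switch to Passive (1 → 9). Not NE.
(Moderate, Moderate): Incumbent can switch to Passive (7 → 9). Not NE.
(Moderate, Passive): Incumbent gets 7, best alternative 3; Entrant gets 6, best alternative 5. No profitable deviation — NE.
(Passive, Aggressive): Entrant can switch to Moderate (0 → 9). Not NE.
(Passive, Moderate): Incumbent gets 9, best alternative 7; Entrant gets 9, best alternative 5. No profitable deviation — NE.
(Passive, Passive): Incumbent can switch to Moderate (3 → 7). Not NE.
(Accommodate, Aggressive): Incumbent can switch to Passive (7 → 9). Not NE.
(Accommodate, Moderate): Incumbent can switch to Moderate (6 → 7). Not NE.
(The remaining 4 profiles each have a profitable deviation by the same check.)

(Moderate, Passive); (Passive, Moderate)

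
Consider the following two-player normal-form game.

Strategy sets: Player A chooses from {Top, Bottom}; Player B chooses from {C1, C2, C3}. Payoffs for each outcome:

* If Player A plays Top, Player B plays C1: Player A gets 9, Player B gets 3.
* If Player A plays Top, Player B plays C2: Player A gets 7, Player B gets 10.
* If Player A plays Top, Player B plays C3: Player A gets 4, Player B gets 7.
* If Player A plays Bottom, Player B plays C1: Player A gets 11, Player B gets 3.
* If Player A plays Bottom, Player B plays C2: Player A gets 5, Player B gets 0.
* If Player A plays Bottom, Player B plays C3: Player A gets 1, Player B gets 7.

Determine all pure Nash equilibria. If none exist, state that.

Player A against C1: payoffs 9, 11 → best response Bottom.
Player A against C2: payoffs 7, 5 → best response Top.
Player A against C3: payoffs 4, 1 → best response Top.
Player B against Top: payoffs 3, 10, 7 → best response C2.
Player B against Bottom: payoffs 3, 0, 7 → best response C3.
Mutual best responses: (Top, C2).

(Top, C2)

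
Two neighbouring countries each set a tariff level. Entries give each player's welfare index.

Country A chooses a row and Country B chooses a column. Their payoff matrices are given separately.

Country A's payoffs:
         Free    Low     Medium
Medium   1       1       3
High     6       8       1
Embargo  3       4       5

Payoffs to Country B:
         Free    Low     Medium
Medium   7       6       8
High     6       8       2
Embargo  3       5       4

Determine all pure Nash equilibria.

Country A against Free: payoffs 1, 6, 3 → best response High.
Country A against Low: payoffs 1, 8, 4 → best response High.
Country A against Medium: payoffs 3, 1, 5 → best response Embargo.
Country B against Medium: payoffs 7, 6, 8 → best response Medium.
Country B against High: payoffs 6, 8, 2 → best response Low.
Country B against Embargo: payoffs 3, 5, 4 → best response Low.
Mutual best responses: (High, Low).

(High, Low)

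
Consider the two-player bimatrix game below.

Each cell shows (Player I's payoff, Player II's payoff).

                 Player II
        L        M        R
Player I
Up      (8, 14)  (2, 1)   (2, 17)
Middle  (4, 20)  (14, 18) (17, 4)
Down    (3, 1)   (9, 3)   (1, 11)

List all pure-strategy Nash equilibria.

No pure-strategy Nash equilibrium.

Check each profile: it is a Nash equilibrium iff no player can strictly gain by switching unilaterally.
(Up, L): Player II can switch to R (14 → 17). Not NE.
(Up, M): Player I can switch to Middle (2 → 14). Not NE.
(Up, R): Player I can switch to Middle (2 → 17). Not NE.
(Middle, L): Player I can switch to Up (4 → 8). Not NE.
(Middle, M): Player II can switch to L (18 → 20). Not NE.
(Middle, R): Player II can switch to L (4 → 20). Not NE.
(Down, L): Player I can switch to Up (3 → 8). Not NE.
(Down, M): Player I can switch to Middle (9 → 14). Not NE.
(Down, R): Player I can switch to Up (1 → 2). Not NE.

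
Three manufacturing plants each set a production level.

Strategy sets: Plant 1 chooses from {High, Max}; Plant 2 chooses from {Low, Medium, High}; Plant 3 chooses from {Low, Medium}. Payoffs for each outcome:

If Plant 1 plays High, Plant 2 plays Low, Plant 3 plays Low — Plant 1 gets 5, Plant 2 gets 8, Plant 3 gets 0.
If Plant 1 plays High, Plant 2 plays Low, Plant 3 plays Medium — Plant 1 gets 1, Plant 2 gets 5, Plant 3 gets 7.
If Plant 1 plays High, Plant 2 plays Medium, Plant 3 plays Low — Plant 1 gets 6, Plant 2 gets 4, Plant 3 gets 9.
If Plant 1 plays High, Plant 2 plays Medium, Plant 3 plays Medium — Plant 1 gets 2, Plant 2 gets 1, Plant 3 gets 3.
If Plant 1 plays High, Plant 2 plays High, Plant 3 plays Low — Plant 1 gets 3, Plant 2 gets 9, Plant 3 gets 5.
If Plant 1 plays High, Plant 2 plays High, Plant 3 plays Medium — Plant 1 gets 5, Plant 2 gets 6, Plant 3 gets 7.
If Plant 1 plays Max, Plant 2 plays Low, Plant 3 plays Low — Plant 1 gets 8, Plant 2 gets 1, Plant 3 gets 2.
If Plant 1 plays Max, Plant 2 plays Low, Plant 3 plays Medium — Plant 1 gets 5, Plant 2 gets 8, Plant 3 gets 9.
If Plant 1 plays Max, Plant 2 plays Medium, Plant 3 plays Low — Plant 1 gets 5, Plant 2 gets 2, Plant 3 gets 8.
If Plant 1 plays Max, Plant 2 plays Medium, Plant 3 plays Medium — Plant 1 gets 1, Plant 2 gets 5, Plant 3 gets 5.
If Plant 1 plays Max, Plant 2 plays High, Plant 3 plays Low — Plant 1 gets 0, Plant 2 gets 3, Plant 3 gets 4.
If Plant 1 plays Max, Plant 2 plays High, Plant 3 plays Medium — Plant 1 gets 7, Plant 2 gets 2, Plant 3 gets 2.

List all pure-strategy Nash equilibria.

(Max, Low, Medium)

(High, Low, Low): Plant 1 can switch to Max (5 → 8). Not NE.
(High, Low, Medium): Plant 1 can switch to Max (1 → 5). Not NE.
(High, Medium, Low): Plant 2 can switch to Low (4 → 8). Not NE.
(High, Medium, Medium): Plant 2 can switch to Low (1 → 5). Not NE.
(High, High, Low): Plant 3 can switch to Medium (5 → 7). Not NE.
(High, High, Medium): Plant 1 can switch to Max (5 → 7). Not NE.
(Max, Low, Low): Plant 2 can switch to Medium (1 → 2). Not NE.
(Max, Low, Medium): Plant 1 gets 5, best alternative 1; Plant 2 gets 8, best alternative 5; Plant 3 gets 9, best alternative 2. No profitable deviation — NE.
(Max, Medium, Low): Plant 1 can switch to High (5 → 6). Not NE.
(Max, Medium, Medium): Plant 1 can switch to High (1 → 2). Not NE.
(Max, High, Low): Plant 1 can switch to High (0 → 3). Not NE.
(The remaining 1 profile has a profitable deviation by the same check.)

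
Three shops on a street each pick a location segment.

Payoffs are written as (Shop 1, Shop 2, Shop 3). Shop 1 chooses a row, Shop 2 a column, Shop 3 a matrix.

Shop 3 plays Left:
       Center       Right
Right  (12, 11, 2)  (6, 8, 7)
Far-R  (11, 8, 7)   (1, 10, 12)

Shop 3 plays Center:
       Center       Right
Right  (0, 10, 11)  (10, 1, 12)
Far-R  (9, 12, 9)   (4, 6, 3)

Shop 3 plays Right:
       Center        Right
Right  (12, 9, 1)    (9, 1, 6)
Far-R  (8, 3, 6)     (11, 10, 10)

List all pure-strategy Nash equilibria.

(Right, Center, Left): Shop 3 can switch to Center (2 → 11). Not NE.
(Right, Center, Center): Shop 1 can switch to Far-R (0 → 9). Not NE.
(Right, Center, Right): Shop 3 can switch to Left (1 → 2). Not NE.
(Right, Right, Left): Shop 2 can switch to Center (8 → 11). Not NE.
(Right, Right, Center): Shop 2 can switch to Center (1 → 10). Not NE.
(Right, Right, Right): Shop 1 can switch to Far-R (9 → 11). Not NE.
(Far-R, Center, Left): Shop 1 can switch to Right (11 → 12). Not NE.
(Far-R, Center, Center): Shop 1 gets 9, best alternative 0; Shop 2 gets 12, best alternative 6; Shop 3 gets 9, best alternative 7. No profitable deviation — NE.
(Far-R, Center, Right): Shop 1 can switch to Right (8 → 12). Not NE.
(Far-R, Right, Left): Shop 1 can switch to Right (1 → 6). Not NE.
(Far-R, Right, Center): Shop 1 can switch to Right (4 → 10). Not NE.
(Far-R, Right, Right): Shop 3 can switch to Left (10 → 12). Not NE.

(Far-R, Center, Center)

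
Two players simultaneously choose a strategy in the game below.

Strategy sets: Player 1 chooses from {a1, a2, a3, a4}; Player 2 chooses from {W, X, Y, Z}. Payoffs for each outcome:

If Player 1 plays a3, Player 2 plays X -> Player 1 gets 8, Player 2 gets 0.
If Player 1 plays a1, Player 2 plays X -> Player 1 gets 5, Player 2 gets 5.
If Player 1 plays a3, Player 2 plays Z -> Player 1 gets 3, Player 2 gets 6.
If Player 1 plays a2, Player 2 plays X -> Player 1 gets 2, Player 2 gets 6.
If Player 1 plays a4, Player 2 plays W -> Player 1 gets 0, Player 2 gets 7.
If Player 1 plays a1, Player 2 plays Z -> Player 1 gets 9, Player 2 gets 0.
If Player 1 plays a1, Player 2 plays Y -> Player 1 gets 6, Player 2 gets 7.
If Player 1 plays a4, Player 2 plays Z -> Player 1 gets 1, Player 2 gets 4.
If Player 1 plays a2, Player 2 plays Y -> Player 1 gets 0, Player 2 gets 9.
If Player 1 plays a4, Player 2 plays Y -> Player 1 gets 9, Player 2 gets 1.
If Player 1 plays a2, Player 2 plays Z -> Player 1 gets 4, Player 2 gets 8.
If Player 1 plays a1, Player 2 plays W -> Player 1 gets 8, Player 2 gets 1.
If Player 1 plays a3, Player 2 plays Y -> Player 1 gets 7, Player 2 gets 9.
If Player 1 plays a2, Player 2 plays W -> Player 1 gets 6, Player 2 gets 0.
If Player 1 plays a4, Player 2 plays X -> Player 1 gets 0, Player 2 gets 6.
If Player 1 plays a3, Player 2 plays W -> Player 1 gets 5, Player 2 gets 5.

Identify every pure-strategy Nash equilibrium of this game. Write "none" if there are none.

(a1, W): Player 2 can switch to X (1 → 5). Not NE.
(a1, X): Player 1 can switch to a3 (5 → 8). Not NE.
(a1, Y): Player 1 can switch to a3 (6 → 7). Not NE.
(a1, Z): Player 2 can switch to W (0 → 1). Not NE.
(a2, W): Player 1 can switch to a1 (6 → 8). Not NE.
(a2, X): Player 1 can switch to a1 (2 → 5). Not NE.
(a2, Y): Player 1 can switch to a1 (0 → 6). Not NE.
(a2, Z): Player 1 can switch to a1 (4 → 9). Not NE.
(a3, W): Player 1 can switch to a1 (5 → 8). Not NE.
(a3, X): Player 2 can switch to W (0 → 5). Not NE.
(The remaining 6 profiles each have a profitable deviation by the same check.)

There is no pure-strategy Nash equilibrium.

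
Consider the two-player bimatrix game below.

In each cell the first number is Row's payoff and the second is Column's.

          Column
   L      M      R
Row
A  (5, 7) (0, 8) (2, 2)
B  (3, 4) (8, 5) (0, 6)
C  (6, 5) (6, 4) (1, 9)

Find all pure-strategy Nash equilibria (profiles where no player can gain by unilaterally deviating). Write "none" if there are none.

This game has no pure Nash equilibrium.

(A, L): Row can switch to C (5 → 6). Not NE.
(A, M): Row can switch to B (0 → 8). Not NE.
(A, R): Column can switch to L (2 → 7). Not NE.
(B, L): Row can switch to A (3 → 5). Not NE.
(B, M): Column can switch to R (5 → 6). Not NE.
(B, R): Row can switch to A (0 → 2). Not NE.
(C, L): Column can switch to R (5 → 9). Not NE.
(C, M): Row can switch to B (6 → 8). Not NE.
(The remaining 1 profile has a profitable deviation by the same check.)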